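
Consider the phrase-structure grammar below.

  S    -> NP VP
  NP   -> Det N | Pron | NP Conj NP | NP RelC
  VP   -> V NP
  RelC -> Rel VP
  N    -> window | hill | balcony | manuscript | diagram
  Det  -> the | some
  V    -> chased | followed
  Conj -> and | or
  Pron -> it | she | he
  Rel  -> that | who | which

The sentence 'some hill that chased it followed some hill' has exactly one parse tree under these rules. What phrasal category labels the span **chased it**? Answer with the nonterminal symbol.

VP

[S [NP [NP [Det some] [N hill]] [RelC [Rel that] [VP [V chased] [NP [Pron it]]]]] [VP [V followed] [NP [Det some] [N hill]]]]
The span 'chased it' is the VP node built by VP → V NP.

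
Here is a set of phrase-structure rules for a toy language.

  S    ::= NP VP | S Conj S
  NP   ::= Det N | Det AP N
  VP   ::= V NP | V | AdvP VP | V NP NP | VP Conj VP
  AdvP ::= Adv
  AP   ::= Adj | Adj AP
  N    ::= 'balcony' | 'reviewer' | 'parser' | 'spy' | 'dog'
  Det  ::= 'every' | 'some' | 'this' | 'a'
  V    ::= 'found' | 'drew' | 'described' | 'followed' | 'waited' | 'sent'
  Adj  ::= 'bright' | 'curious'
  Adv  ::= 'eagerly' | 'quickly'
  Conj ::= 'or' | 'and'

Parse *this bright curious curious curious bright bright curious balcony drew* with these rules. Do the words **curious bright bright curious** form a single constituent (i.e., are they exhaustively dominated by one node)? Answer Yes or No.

Yes

[S [NP [Det this] [AP [Adj bright] [AP [Adj curious] [AP [Adj curious] [AP [Adj curious] [AP [Adj bright] [AP [Adj bright] [AP [Adj curious]]]]]]]] [N balcony]] [VP [V drew]]]
The words 'curious bright bright curious' are exhaustively dominated by a single AP node (built by AP → Adj AP), so they form a constituent.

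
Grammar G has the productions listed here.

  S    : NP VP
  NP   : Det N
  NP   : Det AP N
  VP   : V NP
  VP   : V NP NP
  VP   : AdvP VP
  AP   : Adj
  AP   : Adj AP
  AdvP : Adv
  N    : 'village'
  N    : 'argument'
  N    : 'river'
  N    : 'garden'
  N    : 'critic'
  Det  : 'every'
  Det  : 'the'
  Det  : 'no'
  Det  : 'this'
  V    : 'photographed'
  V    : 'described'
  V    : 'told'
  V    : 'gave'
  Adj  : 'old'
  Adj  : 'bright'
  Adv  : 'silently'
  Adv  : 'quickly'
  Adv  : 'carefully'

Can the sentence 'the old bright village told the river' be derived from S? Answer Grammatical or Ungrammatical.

S
  NP
    Det: the
    AP
      Adj: old
      AP
        Adj: bright
    N: village
  VP
    V: told
    NP
      Det: the
      N: river
Each bracket corresponds to one application of a listed rule, so the string is derivable from S.

Grammatical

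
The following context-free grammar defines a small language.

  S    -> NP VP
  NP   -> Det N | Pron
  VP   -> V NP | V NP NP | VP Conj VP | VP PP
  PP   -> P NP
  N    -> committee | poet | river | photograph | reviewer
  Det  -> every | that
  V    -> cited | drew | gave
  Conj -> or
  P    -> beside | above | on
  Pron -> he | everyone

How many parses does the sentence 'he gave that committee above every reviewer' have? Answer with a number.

1

[S [NP [Pron he]] [VP [VP [V gave] [NP [Det that] [N committee]]] [PP [P above] [NP [Det every] [N reviewer]]]]]
No rule offers an alternative attachment or grouping for any span, so this is the only derivation.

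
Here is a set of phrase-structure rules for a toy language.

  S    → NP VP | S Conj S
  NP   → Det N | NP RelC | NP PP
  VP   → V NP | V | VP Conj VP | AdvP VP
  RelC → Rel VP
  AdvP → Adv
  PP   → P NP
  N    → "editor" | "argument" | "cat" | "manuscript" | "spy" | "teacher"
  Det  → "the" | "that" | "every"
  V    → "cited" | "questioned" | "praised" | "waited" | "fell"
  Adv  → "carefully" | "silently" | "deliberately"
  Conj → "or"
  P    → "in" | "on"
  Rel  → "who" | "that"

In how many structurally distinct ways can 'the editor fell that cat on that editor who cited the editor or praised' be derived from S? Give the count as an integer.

4

Two of the 4 distinct bracketings:
[S [NP [Det the] [N editor]] [VP [V fell] [NP [NP [NP [Det that] [N cat]] [PP [P on] [NP [Det that] [N editor]]]] [RelC [Rel who] [VP [VP [V cited] [NP [Det the] [N editor]]] [Conj or] [VP [V praised]]]]]]]
[S [NP [Det the] [N editor]] [VP [V fell] [NP [NP [Det that] [N cat]] [PP [P on] [NP [NP [Det that] [N editor]] [RelC [Rel who] [VP [VP [V cited] [NP [Det the] [N editor]]] [Conj or] [VP [V praised]]]]]]]]]
The trees differ in how a recursive rule is bracketed over the same span.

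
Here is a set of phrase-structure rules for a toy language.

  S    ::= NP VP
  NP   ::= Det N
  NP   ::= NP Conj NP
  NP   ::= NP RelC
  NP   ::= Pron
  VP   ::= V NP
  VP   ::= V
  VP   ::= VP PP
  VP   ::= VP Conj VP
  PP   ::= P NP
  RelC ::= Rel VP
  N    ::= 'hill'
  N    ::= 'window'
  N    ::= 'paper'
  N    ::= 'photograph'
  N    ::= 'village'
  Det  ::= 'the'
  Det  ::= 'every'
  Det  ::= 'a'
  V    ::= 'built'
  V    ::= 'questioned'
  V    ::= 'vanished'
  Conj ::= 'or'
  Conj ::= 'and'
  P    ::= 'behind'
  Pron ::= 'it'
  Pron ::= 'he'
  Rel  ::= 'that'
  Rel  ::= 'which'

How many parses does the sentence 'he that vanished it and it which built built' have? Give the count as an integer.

5

Two of the 5 distinct bracketings:
[S [NP [NP [NP [Pron he]] [RelC [Rel that] [VP [V vanished] [NP [Pron it]]]]] [Conj and] [NP [NP [Pron it]] [RelC [Rel which] [VP [V built]]]]] [VP [V built]]]
[S [NP [NP [Pron he]] [RelC [Rel that] [VP [V vanished] [NP [NP [Pron it]] [Conj and] [NP [NP [Pron it]] [RelC [Rel which] [VP [V built]]]]]]]] [VP [V built]]]
The trees differ in how a recursive rule is bracketed over the same span.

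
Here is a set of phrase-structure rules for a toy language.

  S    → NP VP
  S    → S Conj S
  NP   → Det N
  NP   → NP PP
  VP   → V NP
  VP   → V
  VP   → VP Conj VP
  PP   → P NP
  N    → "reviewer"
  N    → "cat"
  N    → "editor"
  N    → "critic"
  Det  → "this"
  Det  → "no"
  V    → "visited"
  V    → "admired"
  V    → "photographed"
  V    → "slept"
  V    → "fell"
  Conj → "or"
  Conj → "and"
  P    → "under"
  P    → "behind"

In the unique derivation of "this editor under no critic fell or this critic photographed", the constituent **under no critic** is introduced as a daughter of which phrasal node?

[S [S [NP [NP [Det this] [N editor]] [PP [P under] [NP [Det no] [N critic]]]] [VP [V fell]]] [Conj or] [S [NP [Det this] [N critic]] [VP [V photographed]]]]
The span 'under no critic' is the PP node built by PP → P NP.
Its mother is the NP built by NP → NP PP.

NP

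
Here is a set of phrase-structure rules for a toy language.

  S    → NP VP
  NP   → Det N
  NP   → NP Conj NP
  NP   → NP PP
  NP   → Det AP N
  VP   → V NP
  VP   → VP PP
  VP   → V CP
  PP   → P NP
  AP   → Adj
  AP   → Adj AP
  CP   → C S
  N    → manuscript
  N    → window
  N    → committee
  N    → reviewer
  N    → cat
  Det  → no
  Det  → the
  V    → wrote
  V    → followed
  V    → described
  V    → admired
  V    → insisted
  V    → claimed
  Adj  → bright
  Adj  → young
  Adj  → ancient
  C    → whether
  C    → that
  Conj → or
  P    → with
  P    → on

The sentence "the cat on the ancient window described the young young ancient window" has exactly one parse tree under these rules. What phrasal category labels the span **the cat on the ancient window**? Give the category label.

S
  NP
    NP
      Det: the
      N: cat
    PP
      P: on
      NP
        Det: the
        AP
          Adj: ancient
        N: window
  VP
    V: described
    NP
      Det: the
      AP
        Adj: young
        AP
          Adj: young
          AP
            Adj: ancient
      N: window
The span 'the cat on the ancient window' is the NP node built by NP → NP PP.

NP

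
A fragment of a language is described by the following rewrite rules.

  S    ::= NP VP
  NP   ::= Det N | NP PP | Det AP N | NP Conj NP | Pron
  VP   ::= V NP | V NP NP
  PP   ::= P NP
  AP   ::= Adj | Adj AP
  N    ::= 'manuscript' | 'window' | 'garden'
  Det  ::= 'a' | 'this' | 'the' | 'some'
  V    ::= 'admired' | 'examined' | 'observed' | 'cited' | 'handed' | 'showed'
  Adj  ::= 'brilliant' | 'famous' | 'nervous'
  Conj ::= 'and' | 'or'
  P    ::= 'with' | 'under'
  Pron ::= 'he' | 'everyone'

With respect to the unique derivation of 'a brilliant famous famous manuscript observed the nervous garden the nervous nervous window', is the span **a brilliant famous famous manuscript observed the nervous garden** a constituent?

No

[S [NP [Det a] [AP [Adj brilliant] [AP [Adj famous] [AP [Adj famous]]]] [N manuscript]] [VP [V observed] [NP [Det the] [AP [Adj nervous]] [N garden]] [NP [Det the] [AP [Adj nervous] [AP [Adj nervous]]] [N window]]]]
The smallest constituent containing 'a brilliant famous famous manuscript observed the nervous garden' is the S spanning 'a brilliant famous famous manuscript observed the nervous garden the nervous nervous window'; no single node in the tree dominates exactly the given words.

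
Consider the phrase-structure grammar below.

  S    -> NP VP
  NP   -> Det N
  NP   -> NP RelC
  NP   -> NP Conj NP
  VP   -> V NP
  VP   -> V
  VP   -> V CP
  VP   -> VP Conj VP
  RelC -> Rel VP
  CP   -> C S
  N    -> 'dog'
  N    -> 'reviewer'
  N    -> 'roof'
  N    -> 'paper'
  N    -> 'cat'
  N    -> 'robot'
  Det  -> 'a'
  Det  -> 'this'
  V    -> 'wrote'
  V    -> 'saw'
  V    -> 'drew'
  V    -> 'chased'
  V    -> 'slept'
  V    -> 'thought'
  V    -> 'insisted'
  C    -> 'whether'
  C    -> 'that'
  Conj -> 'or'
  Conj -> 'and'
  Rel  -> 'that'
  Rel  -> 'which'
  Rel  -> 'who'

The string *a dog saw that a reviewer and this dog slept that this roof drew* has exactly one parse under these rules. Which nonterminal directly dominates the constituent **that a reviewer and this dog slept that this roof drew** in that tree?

VP

[S [NP [Det a] [N dog]] [VP [V saw] [CP [C that] [S [NP [NP [Det a] [N reviewer]] [Conj and] [NP [Det this] [N dog]]] [VP [V slept] [CP [C that] [S [NP [Det this] [N roof]] [VP [V drew]]]]]]]]]
The span 'that a reviewer and this dog slept that this roof drew' is the CP node built by CP → C S.
Its mother is the VP built by VP → V CP.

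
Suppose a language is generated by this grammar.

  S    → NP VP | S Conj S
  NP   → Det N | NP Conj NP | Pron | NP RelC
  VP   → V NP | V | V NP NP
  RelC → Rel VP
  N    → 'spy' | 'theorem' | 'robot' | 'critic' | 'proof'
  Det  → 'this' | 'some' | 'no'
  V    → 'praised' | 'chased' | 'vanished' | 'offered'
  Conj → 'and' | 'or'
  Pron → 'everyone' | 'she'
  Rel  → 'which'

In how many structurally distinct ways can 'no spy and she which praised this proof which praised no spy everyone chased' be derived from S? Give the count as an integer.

7

Two of the 7 distinct bracketings:
[S [NP [NP [Det no] [N spy]] [Conj and] [NP [NP [Pron she]] [RelC [Rel which] [VP [V praised] [NP [NP [Det this] [N proof]] [RelC [Rel which] [VP [V praised] [NP [Det no] [N spy]] [NP [Pron everyone]]]]]]]]] [VP [V chased]]]
[S [NP [NP [Det no] [N spy]] [Conj and] [NP [NP [Pron she]] [RelC [Rel which] [VP [V praised] [NP [NP [Det this] [N proof]] [RelC [Rel which] [VP [V praised] [NP [Det no] [N spy]]]]] [NP [Pron everyone]]]]]] [VP [V chased]]]
The trees differ in how a recursive rule is bracketed over the same span.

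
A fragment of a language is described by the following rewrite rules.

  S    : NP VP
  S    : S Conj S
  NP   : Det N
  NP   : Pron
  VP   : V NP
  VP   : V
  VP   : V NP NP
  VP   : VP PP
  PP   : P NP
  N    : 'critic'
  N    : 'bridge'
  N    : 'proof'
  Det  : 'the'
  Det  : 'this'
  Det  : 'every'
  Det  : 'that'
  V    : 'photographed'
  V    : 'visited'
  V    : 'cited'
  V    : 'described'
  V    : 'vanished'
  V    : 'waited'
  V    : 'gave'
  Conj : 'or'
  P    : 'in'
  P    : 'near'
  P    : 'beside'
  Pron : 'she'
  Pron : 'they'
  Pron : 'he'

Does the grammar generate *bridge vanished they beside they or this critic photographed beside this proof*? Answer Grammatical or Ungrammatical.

For S → NP VP, no prefix of the string parses as an NP. The alternative S rule S → S Conj S likewise has no satisfying split.

Ungrammatical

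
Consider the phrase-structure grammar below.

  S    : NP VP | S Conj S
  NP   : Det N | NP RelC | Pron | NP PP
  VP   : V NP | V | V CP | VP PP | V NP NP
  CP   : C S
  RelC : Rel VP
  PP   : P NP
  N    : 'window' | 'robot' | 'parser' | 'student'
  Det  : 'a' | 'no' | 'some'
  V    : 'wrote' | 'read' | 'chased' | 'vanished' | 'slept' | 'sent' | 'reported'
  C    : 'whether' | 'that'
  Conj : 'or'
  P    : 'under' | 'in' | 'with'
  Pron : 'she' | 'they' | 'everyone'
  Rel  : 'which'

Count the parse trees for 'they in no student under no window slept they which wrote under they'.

6

Two of the 6 distinct bracketings:
[S [NP [NP [Pron they]] [PP [P in] [NP [NP [Det no] [N student]] [PP [P under] [NP [Det no] [N window]]]]]] [VP [V slept] [NP [NP [Pron they]] [RelC [Rel which] [VP [VP [V wrote]] [PP [P under] [NP [Pron they]]]]]]]]
[S [NP [NP [Pron they]] [PP [P in] [NP [NP [Det no] [N student]] [PP [P under] [NP [Det no] [N window]]]]]] [VP [V slept] [NP [NP [NP [Pron they]] [RelC [Rel which] [VP [V wrote]]]] [PP [P under] [NP [Pron they]]]]]]
The difference turns on whether VP → VP PP is used at the relevant span, versus an alternative expansion of VP.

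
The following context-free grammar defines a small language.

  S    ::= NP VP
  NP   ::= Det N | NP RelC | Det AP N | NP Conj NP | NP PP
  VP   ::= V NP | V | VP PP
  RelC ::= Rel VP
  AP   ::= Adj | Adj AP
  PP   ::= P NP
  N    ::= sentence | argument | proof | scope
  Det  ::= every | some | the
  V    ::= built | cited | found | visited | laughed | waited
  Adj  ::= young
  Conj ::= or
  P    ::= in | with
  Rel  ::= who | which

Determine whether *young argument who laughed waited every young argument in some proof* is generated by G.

For S → NP VP, no prefix of the string parses as an NP.

Ungrammatical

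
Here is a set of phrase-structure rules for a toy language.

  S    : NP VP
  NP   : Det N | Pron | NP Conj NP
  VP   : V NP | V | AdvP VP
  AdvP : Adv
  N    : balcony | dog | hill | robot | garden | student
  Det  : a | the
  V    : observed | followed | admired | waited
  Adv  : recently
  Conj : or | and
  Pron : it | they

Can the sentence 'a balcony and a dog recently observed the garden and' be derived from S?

Ungrammatical

For S → NP VP, every NP-prefix leaves a non-VP remainder: after 'a balcony' the remainder is not a VP; after 'a balcony and a dog' the remainder is not a VP.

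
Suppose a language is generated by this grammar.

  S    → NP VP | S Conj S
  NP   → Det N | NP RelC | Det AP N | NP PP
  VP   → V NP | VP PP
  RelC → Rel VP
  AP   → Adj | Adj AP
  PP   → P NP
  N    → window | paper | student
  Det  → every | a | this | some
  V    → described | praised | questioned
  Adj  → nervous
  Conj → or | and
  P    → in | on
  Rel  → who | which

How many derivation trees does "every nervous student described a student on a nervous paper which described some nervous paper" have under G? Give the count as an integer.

Two of the 3 distinct bracketings:
[S [NP [Det every] [AP [Adj nervous]] [N student]] [VP [V described] [NP [NP [NP [Det a] [N student]] [PP [P on] [NP [Det a] [AP [Adj nervous]] [N paper]]]] [RelC [Rel which] [VP [V described] [NP [Det some] [AP [Adj nervous]] [N paper]]]]]]]
[S [NP [Det every] [AP [Adj nervous]] [N student]] [VP [V described] [NP [NP [Det a] [N student]] [PP [P on] [NP [NP [Det a] [AP [Adj nervous]] [N paper]] [RelC [Rel which] [VP [V described] [NP [Det some] [AP [Adj nervous]] [N paper]]]]]]]]]
The trees differ in how a recursive rule is bracketed over the same span.

3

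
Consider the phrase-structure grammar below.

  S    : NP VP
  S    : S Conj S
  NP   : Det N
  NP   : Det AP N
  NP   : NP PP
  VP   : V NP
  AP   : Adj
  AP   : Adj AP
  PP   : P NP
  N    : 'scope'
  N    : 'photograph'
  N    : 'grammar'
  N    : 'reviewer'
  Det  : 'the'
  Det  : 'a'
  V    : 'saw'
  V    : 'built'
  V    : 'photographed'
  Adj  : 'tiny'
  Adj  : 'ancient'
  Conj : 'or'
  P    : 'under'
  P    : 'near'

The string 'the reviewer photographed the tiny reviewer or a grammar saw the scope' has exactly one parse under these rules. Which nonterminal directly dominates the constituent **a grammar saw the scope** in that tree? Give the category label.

S

S
  S
    NP
      Det: the
      N: reviewer
    VP
      V: photographed
      NP
        Det: the
        AP
          Adj: tiny
        N: reviewer
  Conj: or
  S
    NP
      Det: a
      N: grammar
    VP
      V: saw
      NP
        Det: the
        N: scope
The span 'a grammar saw the scope' is the S node built by S → NP VP.
Its mother is the S built by S → S Conj S.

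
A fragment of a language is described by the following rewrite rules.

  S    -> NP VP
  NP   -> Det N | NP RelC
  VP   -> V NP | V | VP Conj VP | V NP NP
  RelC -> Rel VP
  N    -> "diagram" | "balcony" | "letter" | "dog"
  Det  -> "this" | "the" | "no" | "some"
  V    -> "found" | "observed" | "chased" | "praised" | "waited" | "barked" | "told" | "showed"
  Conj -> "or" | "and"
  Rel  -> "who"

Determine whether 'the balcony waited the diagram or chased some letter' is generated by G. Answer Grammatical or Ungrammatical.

S
  NP
    Det: the
    N: balcony
  VP
    VP
      V: waited
      NP
        Det: the
        N: diagram
    Conj: or
    VP
      V: chased
      NP
        Det: some
        N: letter
The bracketing above is licensed at every node by one of the given productions, with S at the root.

Grammatical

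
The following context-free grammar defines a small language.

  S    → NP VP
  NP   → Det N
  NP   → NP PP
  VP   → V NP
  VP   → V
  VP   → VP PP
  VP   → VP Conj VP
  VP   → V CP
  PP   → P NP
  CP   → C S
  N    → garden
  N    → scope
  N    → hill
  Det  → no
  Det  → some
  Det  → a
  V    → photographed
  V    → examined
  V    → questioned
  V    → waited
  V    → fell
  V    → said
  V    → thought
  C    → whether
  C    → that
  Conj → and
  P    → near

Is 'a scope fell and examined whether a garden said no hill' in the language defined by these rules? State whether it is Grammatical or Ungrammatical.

Grammatical

[S [NP [Det a] [N scope]] [VP [VP [V fell]] [Conj and] [VP [V examined] [CP [C whether] [S [NP [Det a] [N garden]] [VP [V said] [NP [Det no] [N hill]]]]]]]]
Every word is introduced by a lexical rule and the phrasal rules combine the resulting categories into a single S.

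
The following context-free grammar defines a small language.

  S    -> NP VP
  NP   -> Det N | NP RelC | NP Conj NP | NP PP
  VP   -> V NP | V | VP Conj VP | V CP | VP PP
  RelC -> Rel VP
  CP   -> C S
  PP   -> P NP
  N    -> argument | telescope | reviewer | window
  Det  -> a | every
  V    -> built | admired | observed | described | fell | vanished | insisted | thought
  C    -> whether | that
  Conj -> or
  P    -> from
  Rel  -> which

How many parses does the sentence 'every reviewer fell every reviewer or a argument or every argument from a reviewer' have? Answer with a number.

7

Two of the 7 distinct bracketings:
[S [NP [Det every] [N reviewer]] [VP [V fell] [NP [NP [Det every] [N reviewer]] [Conj or] [NP [NP [Det a] [N argument]] [Conj or] [NP [NP [Det every] [N argument]] [PP [P from] [NP [Det a] [N reviewer]]]]]]]]
[S [NP [Det every] [N reviewer]] [VP [V fell] [NP [NP [Det every] [N reviewer]] [Conj or] [NP [NP [NP [Det a] [N argument]] [Conj or] [NP [Det every] [N argument]]] [PP [P from] [NP [Det a] [N reviewer]]]]]]]
The trees differ in how a recursive rule is bracketed over the same span.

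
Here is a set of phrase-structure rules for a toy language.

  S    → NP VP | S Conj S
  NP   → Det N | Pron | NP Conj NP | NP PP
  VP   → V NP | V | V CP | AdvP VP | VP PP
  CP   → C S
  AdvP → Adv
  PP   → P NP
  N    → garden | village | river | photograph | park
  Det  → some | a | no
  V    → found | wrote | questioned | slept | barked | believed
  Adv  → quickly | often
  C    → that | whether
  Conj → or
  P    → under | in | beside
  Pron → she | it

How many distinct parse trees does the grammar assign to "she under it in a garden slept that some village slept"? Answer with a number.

The two bracketings:
[S [NP [NP [Pron she]] [PP [P under] [NP [NP [Pron it]] [PP [P in] [NP [Det a] [N garden]]]]]] [VP [V slept] [CP [C that] [S [NP [Det some] [N village]] [VP [V slept]]]]]]
[S [NP [NP [NP [Pron she]] [PP [P under] [NP [Pron it]]]] [PP [P in] [NP [Det a] [N garden]]]] [VP [V slept] [CP [C that] [S [NP [Det some] [N village]] [VP [V slept]]]]]]
The trees differ in how a recursive rule is bracketed over the same span.

2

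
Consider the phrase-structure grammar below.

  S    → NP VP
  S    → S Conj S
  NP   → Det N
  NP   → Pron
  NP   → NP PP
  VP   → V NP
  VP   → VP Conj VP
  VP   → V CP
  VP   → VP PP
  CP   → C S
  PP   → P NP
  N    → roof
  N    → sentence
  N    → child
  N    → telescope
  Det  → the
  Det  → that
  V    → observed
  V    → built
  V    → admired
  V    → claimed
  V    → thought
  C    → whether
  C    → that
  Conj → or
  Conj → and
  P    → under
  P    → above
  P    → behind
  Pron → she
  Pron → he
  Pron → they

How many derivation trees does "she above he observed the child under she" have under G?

2

The two bracketings:
[S [NP [NP [Pron she]] [PP [P above] [NP [Pron he]]]] [VP [V observed] [NP [NP [Det the] [N child]] [PP [P under] [NP [Pron she]]]]]]
[S [NP [NP [Pron she]] [PP [P above] [NP [Pron he]]]] [VP [VP [V observed] [NP [Det the] [N child]]] [PP [P under] [NP [Pron she]]]]]
The difference turns on whether VP → VP PP is used at the relevant span, versus an alternative expansion of VP.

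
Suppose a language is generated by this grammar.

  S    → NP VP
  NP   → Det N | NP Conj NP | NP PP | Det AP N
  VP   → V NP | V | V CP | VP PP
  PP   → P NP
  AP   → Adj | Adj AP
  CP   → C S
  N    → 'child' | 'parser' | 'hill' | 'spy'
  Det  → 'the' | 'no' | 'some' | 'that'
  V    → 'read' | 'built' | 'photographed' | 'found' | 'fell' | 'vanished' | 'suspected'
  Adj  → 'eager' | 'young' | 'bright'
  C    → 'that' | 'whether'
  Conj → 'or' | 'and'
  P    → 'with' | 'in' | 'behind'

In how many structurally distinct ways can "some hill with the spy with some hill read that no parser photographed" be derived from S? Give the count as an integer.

The two bracketings:
[S [NP [NP [Det some] [N hill]] [PP [P with] [NP [NP [Det the] [N spy]] [PP [P with] [NP [Det some] [N hill]]]]]] [VP [V read] [CP [C that] [S [NP [Det no] [N parser]] [VP [V photographed]]]]]]
[S [NP [NP [NP [Det some] [N hill]] [PP [P with] [NP [Det the] [N spy]]]] [PP [P with] [NP [Det some] [N hill]]]] [VP [V read] [CP [C that] [S [NP [Det no] [N parser]] [VP [V photographed]]]]]]
The trees differ in how a recursive rule is bracketed over the same span.

2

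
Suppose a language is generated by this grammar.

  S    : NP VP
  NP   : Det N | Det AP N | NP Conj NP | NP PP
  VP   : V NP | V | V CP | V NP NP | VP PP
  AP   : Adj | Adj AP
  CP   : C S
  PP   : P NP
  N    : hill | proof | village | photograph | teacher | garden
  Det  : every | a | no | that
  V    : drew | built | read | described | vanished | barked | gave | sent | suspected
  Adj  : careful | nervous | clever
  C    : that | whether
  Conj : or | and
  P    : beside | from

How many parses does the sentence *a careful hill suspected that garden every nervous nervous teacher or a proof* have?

[S [NP [Det a] [AP [Adj careful]] [N hill]] [VP [V suspected] [NP [Det that] [N garden]] [NP [NP [Det every] [AP [Adj nervous] [AP [Adj nervous]]] [N teacher]] [Conj or] [NP [Det a] [N proof]]]]]
No rule offers an alternative attachment or grouping for any span, so this is the only derivation.

1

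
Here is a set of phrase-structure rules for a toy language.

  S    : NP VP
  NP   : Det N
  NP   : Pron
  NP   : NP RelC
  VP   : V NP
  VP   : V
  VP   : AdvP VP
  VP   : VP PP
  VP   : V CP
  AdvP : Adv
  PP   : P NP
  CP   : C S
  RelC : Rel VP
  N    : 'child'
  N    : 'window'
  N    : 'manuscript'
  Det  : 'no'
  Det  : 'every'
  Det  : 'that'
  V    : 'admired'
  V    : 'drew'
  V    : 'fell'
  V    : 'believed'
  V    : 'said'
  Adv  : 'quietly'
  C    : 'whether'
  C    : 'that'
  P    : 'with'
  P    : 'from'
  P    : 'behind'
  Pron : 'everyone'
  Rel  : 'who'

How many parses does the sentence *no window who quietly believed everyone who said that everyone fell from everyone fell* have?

Two of the 6 distinct bracketings:
[S [NP [NP [Det no] [N window]] [RelC [Rel who] [VP [AdvP [Adv quietly]] [VP [V believed] [NP [NP [Pron everyone]] [RelC [Rel who] [VP [VP [V said] [CP [C that] [S [NP [Pron everyone]] [VP [V fell]]]]] [PP [P from] [NP [Pron everyone]]]]]]]]]] [VP [V fell]]]
[S [NP [NP [Det no] [N window]] [RelC [Rel who] [VP [AdvP [Adv quietly]] [VP [V believed] [NP [NP [Pron everyone]] [RelC [Rel who] [VP [V said] [CP [C that] [S [NP [Pron everyone]] [VP [VP [V fell]] [PP [P from] [NP [Pron everyone]]]]]]]]]]]]] [VP [V fell]]]
The trees differ in how a recursive rule is bracketed over the same span.

6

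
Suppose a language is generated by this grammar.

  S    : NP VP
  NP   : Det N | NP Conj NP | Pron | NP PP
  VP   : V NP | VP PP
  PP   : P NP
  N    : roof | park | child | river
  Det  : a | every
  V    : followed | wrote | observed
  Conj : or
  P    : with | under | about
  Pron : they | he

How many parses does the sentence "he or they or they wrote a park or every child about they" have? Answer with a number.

Two of the 6 distinct bracketings:
[S [NP [NP [Pron he]] [Conj or] [NP [NP [Pron they]] [Conj or] [NP [Pron they]]]] [VP [V wrote] [NP [NP [Det a] [N park]] [Conj or] [NP [NP [Det every] [N child]] [PP [P about] [NP [Pron they]]]]]]]
[S [NP [NP [Pron he]] [Conj or] [NP [NP [Pron they]] [Conj or] [NP [Pron they]]]] [VP [V wrote] [NP [NP [NP [Det a] [N park]] [Conj or] [NP [Det every] [N child]]] [PP [P about] [NP [Pron they]]]]]]
The trees differ in how a recursive rule is bracketed over the same span.

6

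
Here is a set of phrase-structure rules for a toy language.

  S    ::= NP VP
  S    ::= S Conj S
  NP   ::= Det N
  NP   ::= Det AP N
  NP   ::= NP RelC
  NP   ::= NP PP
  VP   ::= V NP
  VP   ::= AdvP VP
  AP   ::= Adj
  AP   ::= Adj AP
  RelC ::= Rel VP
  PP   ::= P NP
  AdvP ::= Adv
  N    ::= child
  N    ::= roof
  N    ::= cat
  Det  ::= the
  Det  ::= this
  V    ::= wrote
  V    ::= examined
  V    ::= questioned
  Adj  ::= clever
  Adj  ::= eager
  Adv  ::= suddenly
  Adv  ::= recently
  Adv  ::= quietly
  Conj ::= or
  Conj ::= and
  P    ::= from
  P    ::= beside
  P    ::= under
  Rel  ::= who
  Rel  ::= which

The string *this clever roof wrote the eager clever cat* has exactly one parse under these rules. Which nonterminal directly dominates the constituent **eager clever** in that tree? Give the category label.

[S [NP [Det this] [AP [Adj clever]] [N roof]] [VP [V wrote] [NP [Det the] [AP [Adj eager] [AP [Adj clever]]] [N cat]]]]
The span 'eager clever' is the AP node built by AP → Adj AP.
Its mother is the NP built by NP → Det AP N.

NP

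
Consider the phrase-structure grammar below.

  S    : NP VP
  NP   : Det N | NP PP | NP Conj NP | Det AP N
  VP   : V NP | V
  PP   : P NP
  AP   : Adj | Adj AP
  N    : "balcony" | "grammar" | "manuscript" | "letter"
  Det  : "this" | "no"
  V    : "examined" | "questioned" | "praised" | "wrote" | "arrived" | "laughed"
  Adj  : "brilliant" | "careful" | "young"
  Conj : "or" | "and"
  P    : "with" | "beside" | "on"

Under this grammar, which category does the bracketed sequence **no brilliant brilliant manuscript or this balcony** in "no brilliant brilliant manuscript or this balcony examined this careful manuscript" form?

S
  NP
    NP
      Det: no
      AP
        Adj: brilliant
        AP
          Adj: brilliant
      N: manuscript
    Conj: or
    NP
      Det: this
      N: balcony
  VP
    V: examined
    NP
      Det: this
      AP
        Adj: careful
      N: manuscript
The span 'no brilliant brilliant manuscript or this balcony' is the NP node built by NP → NP Conj NP.

NP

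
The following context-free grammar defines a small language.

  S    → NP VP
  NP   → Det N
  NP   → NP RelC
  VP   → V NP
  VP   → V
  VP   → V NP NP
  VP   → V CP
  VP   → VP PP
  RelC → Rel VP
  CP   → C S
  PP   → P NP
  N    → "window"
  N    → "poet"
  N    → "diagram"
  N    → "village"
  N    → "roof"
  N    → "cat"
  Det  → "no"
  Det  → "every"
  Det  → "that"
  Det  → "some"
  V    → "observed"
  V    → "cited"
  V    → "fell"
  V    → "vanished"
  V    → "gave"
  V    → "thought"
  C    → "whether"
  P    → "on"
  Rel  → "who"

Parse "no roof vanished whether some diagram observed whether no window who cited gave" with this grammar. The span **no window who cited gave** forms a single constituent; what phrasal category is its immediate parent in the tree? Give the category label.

CP

[S [NP [Det no] [N roof]] [VP [V vanished] [CP [C whether] [S [NP [Det some] [N diagram]] [VP [V observed] [CP [C whether] [S [NP [NP [Det no] [N window]] [RelC [Rel who] [VP [V cited]]]] [VP [V gave]]]]]]]]]
The span 'no window who cited gave' is the S node built by S → NP VP.
Its mother is the CP built by CP → C S.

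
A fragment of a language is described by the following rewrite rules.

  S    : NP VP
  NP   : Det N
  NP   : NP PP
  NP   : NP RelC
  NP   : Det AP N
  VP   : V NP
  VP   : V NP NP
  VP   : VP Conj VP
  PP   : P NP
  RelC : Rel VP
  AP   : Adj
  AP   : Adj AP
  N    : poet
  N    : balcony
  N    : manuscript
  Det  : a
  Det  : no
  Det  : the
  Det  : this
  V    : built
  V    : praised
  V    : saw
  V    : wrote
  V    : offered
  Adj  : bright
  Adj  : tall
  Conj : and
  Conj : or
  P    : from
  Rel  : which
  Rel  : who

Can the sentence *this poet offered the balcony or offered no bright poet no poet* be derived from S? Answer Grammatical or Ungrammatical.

Grammatical

[S [NP [Det this] [N poet]] [VP [VP [V offered] [NP [Det the] [N balcony]]] [Conj or] [VP [V offered] [NP [Det no] [AP [Adj bright]] [N poet]] [NP [Det no] [N poet]]]]]
The bracketing above is licensed at every node by one of the given productions, with S at the root.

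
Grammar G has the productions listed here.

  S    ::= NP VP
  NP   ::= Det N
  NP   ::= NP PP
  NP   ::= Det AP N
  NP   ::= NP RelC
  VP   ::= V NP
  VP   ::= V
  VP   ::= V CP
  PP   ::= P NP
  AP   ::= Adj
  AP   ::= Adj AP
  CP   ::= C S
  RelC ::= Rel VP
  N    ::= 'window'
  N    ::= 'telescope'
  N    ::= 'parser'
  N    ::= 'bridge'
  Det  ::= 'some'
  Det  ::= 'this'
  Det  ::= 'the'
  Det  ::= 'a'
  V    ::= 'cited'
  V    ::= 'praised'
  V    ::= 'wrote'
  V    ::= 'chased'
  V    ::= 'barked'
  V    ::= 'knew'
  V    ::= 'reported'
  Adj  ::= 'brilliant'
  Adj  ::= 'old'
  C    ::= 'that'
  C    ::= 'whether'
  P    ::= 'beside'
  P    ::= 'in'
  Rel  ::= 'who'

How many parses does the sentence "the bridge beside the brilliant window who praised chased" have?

2

The two bracketings:
[S [NP [NP [Det the] [N bridge]] [PP [P beside] [NP [NP [Det the] [AP [Adj brilliant]] [N window]] [RelC [Rel who] [VP [V praised]]]]]] [VP [V chased]]]
[S [NP [NP [NP [Det the] [N bridge]] [PP [P beside] [NP [Det the] [AP [Adj brilliant]] [N window]]]] [RelC [Rel who] [VP [V praised]]]] [VP [V chased]]]
The trees differ in how a recursive rule is bracketed over the same span.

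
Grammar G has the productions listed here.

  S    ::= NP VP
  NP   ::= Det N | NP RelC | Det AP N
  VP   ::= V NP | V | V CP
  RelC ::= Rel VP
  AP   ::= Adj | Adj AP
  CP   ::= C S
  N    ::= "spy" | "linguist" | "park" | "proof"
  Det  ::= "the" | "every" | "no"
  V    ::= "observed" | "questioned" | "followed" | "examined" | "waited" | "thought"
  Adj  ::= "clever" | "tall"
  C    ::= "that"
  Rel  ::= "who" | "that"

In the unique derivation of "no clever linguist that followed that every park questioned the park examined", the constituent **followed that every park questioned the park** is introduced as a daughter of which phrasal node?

S
  NP
    NP
      Det: no
      AP
        Adj: clever
      N: linguist
    RelC
      Rel: that
      VP
        V: followed
        CP
          C: that
          S
            NP
              Det: every
              N: park
            VP
              V: questioned
              NP
                Det: the
                N: park
  VP
    V: examined
The span 'followed that every park questioned the park' is the VP node built by VP → V CP.
Its mother is the RelC built by RelC → Rel VP.

RelC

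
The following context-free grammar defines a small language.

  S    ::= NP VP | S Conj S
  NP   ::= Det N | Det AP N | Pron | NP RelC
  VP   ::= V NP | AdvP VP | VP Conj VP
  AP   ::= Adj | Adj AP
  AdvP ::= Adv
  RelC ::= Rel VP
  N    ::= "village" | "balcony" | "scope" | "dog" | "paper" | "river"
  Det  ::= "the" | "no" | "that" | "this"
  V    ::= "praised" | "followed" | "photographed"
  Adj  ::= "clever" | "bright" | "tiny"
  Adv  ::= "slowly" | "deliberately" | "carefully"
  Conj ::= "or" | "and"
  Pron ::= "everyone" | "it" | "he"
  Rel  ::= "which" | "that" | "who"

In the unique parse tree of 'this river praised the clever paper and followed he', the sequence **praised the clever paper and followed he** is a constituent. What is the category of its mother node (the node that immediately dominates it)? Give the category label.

S
  NP
    Det: this
    N: river
  VP
    VP
      V: praised
      NP
        Det: the
        AP
          Adj: clever
        N: paper
    Conj: and
    VP
      V: followed
      NP
        Pron: he
The span 'praised the clever paper and followed he' is the VP node built by VP → VP Conj VP.
Its mother is the S built by S → NP VP.

S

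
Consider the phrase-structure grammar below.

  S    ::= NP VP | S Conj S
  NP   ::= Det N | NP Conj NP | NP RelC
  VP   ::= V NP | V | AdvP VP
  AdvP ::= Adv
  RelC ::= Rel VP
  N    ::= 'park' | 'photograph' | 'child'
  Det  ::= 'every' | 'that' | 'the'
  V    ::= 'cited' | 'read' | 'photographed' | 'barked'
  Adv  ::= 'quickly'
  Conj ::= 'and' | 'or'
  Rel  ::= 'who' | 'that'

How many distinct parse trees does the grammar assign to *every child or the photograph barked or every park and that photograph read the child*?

[S [S [NP [NP [Det every] [N child]] [Conj or] [NP [Det the] [N photograph]]] [VP [V barked]]] [Conj or] [S [NP [NP [Det every] [N park]] [Conj and] [NP [Det that] [N photograph]]] [VP [V read] [NP [Det the] [N child]]]]]
No rule offers an alternative attachment or grouping for any span, so this is the only derivation.

1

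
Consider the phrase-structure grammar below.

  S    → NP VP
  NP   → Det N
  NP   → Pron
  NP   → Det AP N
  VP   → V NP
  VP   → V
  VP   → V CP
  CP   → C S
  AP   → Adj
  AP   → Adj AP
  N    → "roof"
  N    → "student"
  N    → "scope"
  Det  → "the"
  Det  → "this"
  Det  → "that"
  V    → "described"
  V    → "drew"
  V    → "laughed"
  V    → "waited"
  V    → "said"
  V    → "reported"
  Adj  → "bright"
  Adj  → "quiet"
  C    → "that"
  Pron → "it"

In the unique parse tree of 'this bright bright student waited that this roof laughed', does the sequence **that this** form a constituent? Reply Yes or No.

[S [NP [Det this] [AP [Adj bright] [AP [Adj bright]]] [N student]] [VP [V waited] [CP [C that] [S [NP [Det this] [N roof]] [VP [V laughed]]]]]]
The smallest constituent containing 'that this' is the CP spanning 'that this roof laughed'; no single node in the tree dominates exactly the given words.

No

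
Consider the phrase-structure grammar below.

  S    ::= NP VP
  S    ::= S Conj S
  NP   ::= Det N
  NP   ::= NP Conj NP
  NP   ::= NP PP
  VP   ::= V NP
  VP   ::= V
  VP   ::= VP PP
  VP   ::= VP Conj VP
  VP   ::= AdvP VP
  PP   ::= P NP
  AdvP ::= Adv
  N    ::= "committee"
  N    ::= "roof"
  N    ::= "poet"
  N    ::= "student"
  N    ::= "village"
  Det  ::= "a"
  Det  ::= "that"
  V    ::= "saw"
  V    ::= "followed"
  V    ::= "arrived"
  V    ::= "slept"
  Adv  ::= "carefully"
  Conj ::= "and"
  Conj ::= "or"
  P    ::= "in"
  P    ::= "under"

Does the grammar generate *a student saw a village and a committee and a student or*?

Ungrammatical

For S → NP VP, the only prefix that parses as NP is 'a student', but the remainder 'saw a village and a committee and a student or' is not a VP under these rules. The alternative S rule S → S Conj S likewise has no satisfying split.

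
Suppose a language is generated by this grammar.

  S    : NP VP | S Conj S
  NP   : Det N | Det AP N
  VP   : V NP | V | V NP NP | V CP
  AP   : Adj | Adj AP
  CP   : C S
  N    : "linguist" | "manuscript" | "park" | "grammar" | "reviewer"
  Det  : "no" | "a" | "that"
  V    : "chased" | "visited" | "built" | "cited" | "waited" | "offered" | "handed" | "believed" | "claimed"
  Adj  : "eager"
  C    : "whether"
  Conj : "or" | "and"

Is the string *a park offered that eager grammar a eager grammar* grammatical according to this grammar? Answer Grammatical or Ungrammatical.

Grammatical

[S [NP [Det a] [N park]] [VP [V offered] [NP [Det that] [AP [Adj eager]] [N grammar]] [NP [Det a] [AP [Adj eager]] [N grammar]]]]
Every word is introduced by a lexical rule and the phrasal rules combine the resulting categories into a single S.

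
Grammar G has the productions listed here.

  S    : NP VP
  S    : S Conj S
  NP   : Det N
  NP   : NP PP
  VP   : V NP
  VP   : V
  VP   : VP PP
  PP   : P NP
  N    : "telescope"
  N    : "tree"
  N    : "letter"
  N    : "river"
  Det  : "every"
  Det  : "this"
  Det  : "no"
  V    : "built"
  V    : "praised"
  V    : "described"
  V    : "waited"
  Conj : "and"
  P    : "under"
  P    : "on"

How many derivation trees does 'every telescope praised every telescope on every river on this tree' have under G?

Two of the 5 distinct bracketings:
[S [NP [Det every] [N telescope]] [VP [V praised] [NP [NP [Det every] [N telescope]] [PP [P on] [NP [NP [Det every] [N river]] [PP [P on] [NP [Det this] [N tree]]]]]]]]
[S [NP [Det every] [N telescope]] [VP [V praised] [NP [NP [NP [Det every] [N telescope]] [PP [P on] [NP [Det every] [N river]]]] [PP [P on] [NP [Det this] [N tree]]]]]]
The trees differ in how a recursive rule is bracketed over the same span.

5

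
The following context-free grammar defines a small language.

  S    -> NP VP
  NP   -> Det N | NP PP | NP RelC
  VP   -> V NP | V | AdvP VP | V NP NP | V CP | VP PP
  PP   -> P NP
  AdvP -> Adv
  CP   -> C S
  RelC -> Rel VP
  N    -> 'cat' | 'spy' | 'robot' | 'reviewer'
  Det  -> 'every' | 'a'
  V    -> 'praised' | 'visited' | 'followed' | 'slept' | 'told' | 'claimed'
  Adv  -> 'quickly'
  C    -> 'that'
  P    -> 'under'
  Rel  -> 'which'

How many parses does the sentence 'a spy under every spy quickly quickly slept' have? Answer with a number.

1

[S [NP [NP [Det a] [N spy]] [PP [P under] [NP [Det every] [N spy]]]] [VP [AdvP [Adv quickly]] [VP [AdvP [Adv quickly]] [VP [V slept]]]]]
No rule offers an alternative attachment or grouping for any span, so this is the only derivation.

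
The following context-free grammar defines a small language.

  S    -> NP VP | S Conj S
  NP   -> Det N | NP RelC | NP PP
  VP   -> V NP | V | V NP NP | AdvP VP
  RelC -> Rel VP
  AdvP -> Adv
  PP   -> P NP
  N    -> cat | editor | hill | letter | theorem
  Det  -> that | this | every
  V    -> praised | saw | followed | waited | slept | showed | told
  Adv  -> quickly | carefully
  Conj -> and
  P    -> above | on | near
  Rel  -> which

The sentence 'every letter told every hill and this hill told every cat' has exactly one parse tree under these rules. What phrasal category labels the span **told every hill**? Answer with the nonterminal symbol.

S
  S
    NP
      Det: every
      N: letter
    VP
      V: told
      NP
        Det: every
        N: hill
  Conj: and
  S
    NP
      Det: this
      N: hill
    VP
      V: told
      NP
        Det: every
        N: cat
The span 'told every hill' is the VP node built by VP → V NP.

VP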